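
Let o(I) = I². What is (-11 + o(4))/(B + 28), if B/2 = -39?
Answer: -⅒ ≈ -0.10000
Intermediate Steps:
B = -78 (B = 2*(-39) = -78)
(-11 + o(4))/(B + 28) = (-11 + 4²)/(-78 + 28) = (-11 + 16)/(-50) = -1/50*5 = -⅒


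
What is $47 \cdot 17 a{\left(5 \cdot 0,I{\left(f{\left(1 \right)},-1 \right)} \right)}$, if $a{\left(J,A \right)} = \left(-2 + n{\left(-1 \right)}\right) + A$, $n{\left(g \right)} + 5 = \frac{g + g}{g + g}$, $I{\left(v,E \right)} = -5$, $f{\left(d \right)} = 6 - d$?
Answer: $-8789$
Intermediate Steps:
$n{\left(g \right)} = -4$ ($n{\left(g \right)} = -5 + \frac{g + g}{g + g} = -5 + \frac{2 g}{2 g} = -5 + 2 g \frac{1}{2 g} = -5 + 1 = -4$)
$a{\left(J,A \right)} = -6 + A$ ($a{\left(J,A \right)} = \left(-2 - 4\right) + A = -6 + A$)
$47 \cdot 17 a{\left(5 \cdot 0,I{\left(f{\left(1 \right)},-1 \right)} \right)} = 47 \cdot 17 \left(-6 - 5\right) = 799 \left(-11\right) = -8789$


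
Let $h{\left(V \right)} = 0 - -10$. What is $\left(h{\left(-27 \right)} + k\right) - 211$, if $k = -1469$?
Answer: $-1670$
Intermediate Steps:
$h{\left(V \right)} = 10$ ($h{\left(V \right)} = 0 + 10 = 10$)
$\left(h{\left(-27 \right)} + k\right) - 211 = \left(10 - 1469\right) - 211 = -1459 - 211 = -1670$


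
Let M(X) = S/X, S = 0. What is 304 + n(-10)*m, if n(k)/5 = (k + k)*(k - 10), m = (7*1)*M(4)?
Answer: 304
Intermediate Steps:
M(X) = 0 (M(X) = 0/X = 0)
m = 0 (m = (7*1)*0 = 7*0 = 0)
n(k) = 10*k*(-10 + k) (n(k) = 5*((k + k)*(k - 10)) = 5*((2*k)*(-10 + k)) = 5*(2*k*(-10 + k)) = 10*k*(-10 + k))
304 + n(-10)*m = 304 + (10*(-10)*(-10 - 10))*0 = 304 + (10*(-10)*(-20))*0 = 304 + 2000*0 = 304 + 0 = 304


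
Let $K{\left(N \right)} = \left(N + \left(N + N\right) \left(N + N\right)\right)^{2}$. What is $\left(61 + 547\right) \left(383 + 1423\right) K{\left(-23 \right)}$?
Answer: $4810162873152$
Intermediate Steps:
$K{\left(N \right)} = \left(N + 4 N^{2}\right)^{2}$ ($K{\left(N \right)} = \left(N + 2 N 2 N\right)^{2} = \left(N + 4 N^{2}\right)^{2}$)
$\left(61 + 547\right) \left(383 + 1423\right) K{\left(-23 \right)} = \left(61 + 547\right) \left(383 + 1423\right) \left(-23\right)^{2} \left(1 + 4 \left(-23\right)\right)^{2} = 608 \cdot 1806 \cdot 529 \left(1 - 92\right)^{2} = 1098048 \cdot 529 \left(-91\right)^{2} = 1098048 \cdot 529 \cdot 8281 = 1098048 \cdot 4380649 = 4810162873152$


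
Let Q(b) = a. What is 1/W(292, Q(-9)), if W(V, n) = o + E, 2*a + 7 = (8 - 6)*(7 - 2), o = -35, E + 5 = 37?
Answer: -1/3 ≈ -0.33333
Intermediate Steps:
E = 32 (E = -5 + 37 = 32)
a = 3/2 (a = -7/2 + ((8 - 6)*(7 - 2))/2 = -7/2 + (2*5)/2 = -7/2 + (1/2)*10 = -7/2 + 5 = 3/2 ≈ 1.5000)
Q(b) = 3/2
W(V, n) = -3 (W(V, n) = -35 + 32 = -3)
1/W(292, Q(-9)) = 1/(-3) = -1/3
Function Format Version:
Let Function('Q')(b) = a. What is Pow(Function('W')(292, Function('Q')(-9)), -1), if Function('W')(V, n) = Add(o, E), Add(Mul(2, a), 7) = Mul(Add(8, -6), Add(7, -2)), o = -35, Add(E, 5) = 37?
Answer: Rational(-1, 3) ≈ -0.33333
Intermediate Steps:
E = 32 (E = Add(-5, 37) = 32)
a = Rational(3, 2) (a = Add(Rational(-7, 2), Mul(Rational(1, 2), Mul(Add(8, -6), Add(7, -2)))) = Add(Rational(-7, 2), Mul(Rational(1, 2), Mul(2, 5))) = Add(Rational(-7, 2), Mul(Rational(1, 2), 10)) = Add(Rational(-7, 2), 5) = Rational(3, 2) ≈ 1.5000)
Function('Q')(b) = Rational(3, 2)
Function('W')(V, n) = -3 (Function('W')(V, n) = Add(-35, 32) = -3)
Pow(Function('W')(292, Function('Q')(-9)), -1) = Pow(-3, -1) = Rational(-1, 3)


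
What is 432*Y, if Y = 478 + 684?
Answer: 501984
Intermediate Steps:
Y = 1162
432*Y = 432*1162 = 501984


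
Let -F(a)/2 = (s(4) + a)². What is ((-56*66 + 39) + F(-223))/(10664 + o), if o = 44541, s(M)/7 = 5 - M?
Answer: -96969/55205 ≈ -1.7565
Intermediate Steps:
s(M) = 35 - 7*M (s(M) = 7*(5 - M) = 35 - 7*M)
F(a) = -2*(7 + a)² (F(a) = -2*((35 - 7*4) + a)² = -2*((35 - 28) + a)² = -2*(7 + a)²)
((-56*66 + 39) + F(-223))/(10664 + o) = ((-56*66 + 39) - 2*(7 - 223)²)/(10664 + 44541) = ((-3696 + 39) - 2*(-216)²)/55205 = (-3657 - 2*46656)*(1/55205) = (-3657 - 93312)*(1/55205) = -96969*1/55205 = -96969/55205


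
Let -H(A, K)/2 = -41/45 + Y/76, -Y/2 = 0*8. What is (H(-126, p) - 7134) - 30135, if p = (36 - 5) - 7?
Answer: -1677023/45 ≈ -37267.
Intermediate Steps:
p = 24 (p = 31 - 7 = 24)
Y = 0 (Y = -0*8 = -2*0 = 0)
H(A, K) = 82/45 (H(A, K) = -2*(-41/45 + 0/76) = -2*(-41*1/45 + 0*(1/76)) = -2*(-41/45 + 0) = -2*(-41/45) = 82/45)
(H(-126, p) - 7134) - 30135 = (82/45 - 7134) - 30135 = -320948/45 - 30135 = -1677023/45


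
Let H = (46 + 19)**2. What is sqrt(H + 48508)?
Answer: sqrt(52733) ≈ 229.64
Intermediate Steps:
H = 4225 (H = 65**2 = 4225)
sqrt(H + 48508) = sqrt(4225 + 48508) = sqrt(52733)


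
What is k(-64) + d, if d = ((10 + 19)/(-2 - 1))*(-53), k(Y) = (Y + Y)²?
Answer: 50689/3 ≈ 16896.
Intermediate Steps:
k(Y) = 4*Y² (k(Y) = (2*Y)² = 4*Y²)
d = 1537/3 (d = (29/(-3))*(-53) = (29*(-⅓))*(-53) = -29/3*(-53) = 1537/3 ≈ 512.33)
k(-64) + d = 4*(-64)² + 1537/3 = 4*4096 + 1537/3 = 16384 + 1537/3 = 50689/3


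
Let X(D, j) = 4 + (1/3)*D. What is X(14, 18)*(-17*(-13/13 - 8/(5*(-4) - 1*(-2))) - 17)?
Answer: -1768/27 ≈ -65.481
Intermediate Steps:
X(D, j) = 4 + D/3 (X(D, j) = 4 + (1*(1/3))*D = 4 + D/3)
X(14, 18)*(-17*(-13/13 - 8/(5*(-4) - 1*(-2))) - 17) = (4 + (1/3)*14)*(-17*(-13/13 - 8/(5*(-4) - 1*(-2))) - 17) = (4 + 14/3)*(-17*(-13*1/13 - 8/(-20 + 2)) - 17) = 26*(-17*(-1 - 8/(-18)) - 17)/3 = 26*(-17*(-1 - 8*(-1/18)) - 17)/3 = 26*(-17*(-1 + 4/9) - 17)/3 = 26*(-17*(-5/9) - 17)/3 = 26*(85/9 - 17)/3 = (26/3)*(-68/9) = -1768/27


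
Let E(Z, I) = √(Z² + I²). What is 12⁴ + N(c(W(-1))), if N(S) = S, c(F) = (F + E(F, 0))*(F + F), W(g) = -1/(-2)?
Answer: 20737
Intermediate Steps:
E(Z, I) = √(I² + Z²)
W(g) = ½ (W(g) = -1*(-½) = ½)
c(F) = 2*F*(F + √(F²)) (c(F) = (F + √(0² + F²))*(F + F) = (F + √(0 + F²))*(2*F) = (F + √(F²))*(2*F) = 2*F*(F + √(F²)))
12⁴ + N(c(W(-1))) = 12⁴ + 2*(½)*(½ + √((½)²)) = 20736 + 2*(½)*(½ + √(¼)) = 20736 + 2*(½)*(½ + ½) = 20736 + 2*(½)*1 = 20736 + 1 = 20737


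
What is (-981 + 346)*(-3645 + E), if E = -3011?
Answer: 4226560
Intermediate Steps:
(-981 + 346)*(-3645 + E) = (-981 + 346)*(-3645 - 3011) = -635*(-6656) = 4226560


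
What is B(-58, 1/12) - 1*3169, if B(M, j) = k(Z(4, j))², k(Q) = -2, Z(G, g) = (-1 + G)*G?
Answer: -3165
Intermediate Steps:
Z(G, g) = G*(-1 + G)
B(M, j) = 4 (B(M, j) = (-2)² = 4)
B(-58, 1/12) - 1*3169 = 4 - 1*3169 = 4 - 3169 = -3165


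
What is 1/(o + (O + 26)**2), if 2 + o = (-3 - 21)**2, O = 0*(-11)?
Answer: 1/1250 ≈ 0.00080000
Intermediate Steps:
O = 0
o = 574 (o = -2 + (-3 - 21)**2 = -2 + (-24)**2 = -2 + 576 = 574)
1/(o + (O + 26)**2) = 1/(574 + (0 + 26)**2) = 1/(574 + 26**2) = 1/(574 + 676) = 1/1250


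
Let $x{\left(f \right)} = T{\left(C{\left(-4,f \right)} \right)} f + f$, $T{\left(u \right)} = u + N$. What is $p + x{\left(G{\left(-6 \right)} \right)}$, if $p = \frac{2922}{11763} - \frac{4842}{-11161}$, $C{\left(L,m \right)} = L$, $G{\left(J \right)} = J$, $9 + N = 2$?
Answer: $\frac{2655593156}{43762281} \approx 60.682$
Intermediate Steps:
$N = -7$ ($N = -9 + 2 = -7$)
$T{\left(u \right)} = -7 + u$ ($T{\left(u \right)} = u - 7 = -7 + u$)
$p = \frac{29856296}{43762281}$ ($p = 2922 \cdot \frac{1}{11763} - - \frac{4842}{11161} = \frac{974}{3921} + \frac{4842}{11161} = \frac{29856296}{43762281} \approx 0.68224$)
$x{\left(f \right)} = - 10 f$ ($x{\left(f \right)} = \left(-7 - 4\right) f + f = - 11 f + f = - 10 f$)
$p + x{\left(G{\left(-6 \right)} \right)} = \frac{29856296}{43762281} - -60 = \frac{29856296}{43762281} + 60 = \frac{2655593156}{43762281}$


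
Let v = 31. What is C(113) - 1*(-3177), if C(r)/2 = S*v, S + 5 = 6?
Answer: 3239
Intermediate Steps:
S = 1 (S = -5 + 6 = 1)
C(r) = 62 (C(r) = 2*(1*31) = 2*31 = 62)
C(113) - 1*(-3177) = 62 - 1*(-3177) = 62 + 3177 = 3239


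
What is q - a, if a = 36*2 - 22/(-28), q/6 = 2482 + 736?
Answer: 269293/14 ≈ 19235.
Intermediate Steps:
q = 19308 (q = 6*(2482 + 736) = 6*3218 = 19308)
a = 1019/14 (a = 72 - 22*(-1/28) = 72 + 11/14 = 1019/14 ≈ 72.786)
q - a = 19308 - 1*1019/14 = 19308 - 1019/14 = 269293/14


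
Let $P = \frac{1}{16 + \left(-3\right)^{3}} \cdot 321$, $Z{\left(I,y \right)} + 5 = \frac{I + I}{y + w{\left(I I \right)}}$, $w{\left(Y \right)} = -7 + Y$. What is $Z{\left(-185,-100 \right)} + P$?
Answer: $- \frac{6416219}{187649} \approx -34.193$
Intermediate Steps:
$Z{\left(I,y \right)} = -5 + \frac{2 I}{-7 + y + I^{2}}$ ($Z{\left(I,y \right)} = -5 + \frac{I + I}{y + \left(-7 + I I\right)} = -5 + \frac{2 I}{y + \left(-7 + I^{2}\right)} = -5 + \frac{2 I}{-7 + y + I^{2}}$)
$P = - \frac{321}{11}$ ($P = \frac{1}{16 - 27} \cdot 321 = \frac{1}{-11} \cdot 321 = \left(- \frac{1}{11}\right) 321 = - \frac{321}{11} \approx -29.182$)
$Z{\left(-185,-100 \right)} + P = \frac{35 - -500 - 5 \left(-185\right)^{2} + 2 \left(-185\right)}{-7 - 100 + \left(-185\right)^{2}} - \frac{321}{11} = \frac{35 + 500 - 171125 - 370}{-7 - 100 + 34225} - \frac{321}{11} = \frac{35 + 500 - 171125 - 370}{34118} - \frac{321}{11} = \frac{1}{34118} \left(-170960\right) - \frac{321}{11} = - \frac{85480}{17059} - \frac{321}{11} = - \frac{6416219}{187649}$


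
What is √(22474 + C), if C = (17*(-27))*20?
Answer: 17*√46 ≈ 115.30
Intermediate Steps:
C = -9180 (C = -459*20 = -9180)
√(22474 + C) = √(22474 - 9180) = √13294 = 17*√46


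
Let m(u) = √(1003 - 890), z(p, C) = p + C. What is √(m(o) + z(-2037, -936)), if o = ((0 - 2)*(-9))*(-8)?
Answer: √(-2973 + √113) ≈ 54.428*I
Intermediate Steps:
z(p, C) = C + p
o = -144 (o = -2*(-9)*(-8) = 18*(-8) = -144)
m(u) = √113
√(m(o) + z(-2037, -936)) = √(√113 + (-936 - 2037)) = √(√113 - 2973) = √(-2973 + √113)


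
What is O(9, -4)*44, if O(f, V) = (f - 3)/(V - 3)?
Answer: -264/7 ≈ -37.714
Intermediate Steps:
O(f, V) = (-3 + f)/(-3 + V)
O(9, -4)*44 = ((-3 + 9)/(-3 - 4))*44 = (6/(-7))*44 = -⅐*6*44 = -6/7*44 = -264/7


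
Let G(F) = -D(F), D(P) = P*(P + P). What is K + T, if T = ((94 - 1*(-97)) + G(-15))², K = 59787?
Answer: 126868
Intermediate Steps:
D(P) = 2*P² (D(P) = P*(2*P) = 2*P²)
G(F) = -2*F²
T = 67081 (T = ((94 - 1*(-97)) - 2*(-15)²)² = ((94 + 97) - 2*225)² = (191 - 450)² = (-259)² = 67081)
K + T = 59787 + 67081 = 126868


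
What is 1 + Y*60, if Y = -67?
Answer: -4019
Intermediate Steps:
1 + Y*60 = 1 - 67*60 = 1 - 4020 = -4019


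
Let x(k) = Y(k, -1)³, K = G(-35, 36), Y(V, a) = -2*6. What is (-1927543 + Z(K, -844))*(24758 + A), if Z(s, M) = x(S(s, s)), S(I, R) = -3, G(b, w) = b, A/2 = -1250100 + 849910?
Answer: 1496385031562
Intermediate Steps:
Y(V, a) = -12
A = -800380 (A = 2*(-1250100 + 849910) = 2*(-400190) = -800380)
K = -35
x(k) = -1728 (x(k) = (-12)³ = -1728)
Z(s, M) = -1728
(-1927543 + Z(K, -844))*(24758 + A) = (-1927543 - 1728)*(24758 - 800380) = -1929271*(-775622) = 1496385031562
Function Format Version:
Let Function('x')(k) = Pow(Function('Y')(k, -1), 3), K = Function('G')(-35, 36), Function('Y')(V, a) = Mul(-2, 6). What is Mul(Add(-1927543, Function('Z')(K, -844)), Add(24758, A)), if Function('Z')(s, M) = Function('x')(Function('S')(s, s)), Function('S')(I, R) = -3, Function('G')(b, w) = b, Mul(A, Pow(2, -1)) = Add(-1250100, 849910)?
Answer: 1496385031562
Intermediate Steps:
Function('Y')(V, a) = -12
A = -800380 (A = Mul(2, Add(-1250100, 849910)) = Mul(2, -400190) = -800380)
K = -35
Function('x')(k) = -1728 (Function('x')(k) = Pow(-12, 3) = -1728)
Function('Z')(s, M) = -1728
Mul(Add(-1927543, Function('Z')(K, -844)), Add(24758, A)) = Mul(Add(-1927543, -1728), Add(24758, -800380)) = Mul(-1929271, -775622) = 1496385031562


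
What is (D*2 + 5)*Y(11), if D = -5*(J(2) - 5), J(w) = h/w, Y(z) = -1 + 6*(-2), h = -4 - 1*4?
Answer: -1235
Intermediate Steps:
h = -8 (h = -4 - 4 = -8)
Y(z) = -13 (Y(z) = -1 - 12 = -13)
J(w) = -8/w
D = 45 (D = -5*(-8/2 - 5) = -5*(-8*1/2 - 5) = -5*(-4 - 5) = -5*(-9) = 45)
(D*2 + 5)*Y(11) = (45*2 + 5)*(-13) = (90 + 5)*(-13) = 95*(-13) = -1235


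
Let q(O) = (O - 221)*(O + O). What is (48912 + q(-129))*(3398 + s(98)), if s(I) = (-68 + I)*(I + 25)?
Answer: 986734656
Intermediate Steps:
q(O) = 2*O*(-221 + O) (q(O) = (-221 + O)*(2*O) = 2*O*(-221 + O))
s(I) = (-68 + I)*(25 + I)
(48912 + q(-129))*(3398 + s(98)) = (48912 + 2*(-129)*(-221 - 129))*(3398 + (-1700 + 98² - 43*98)) = (48912 + 2*(-129)*(-350))*(3398 + (-1700 + 9604 - 4214)) = (48912 + 90300)*(3398 + 3690) = 139212*7088 = 986734656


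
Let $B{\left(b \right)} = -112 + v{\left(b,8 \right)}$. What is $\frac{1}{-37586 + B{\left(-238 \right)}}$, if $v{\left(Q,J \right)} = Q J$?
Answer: $- \frac{1}{39602} \approx -2.5251 \cdot 10^{-5}$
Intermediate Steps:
$v{\left(Q,J \right)} = J Q$
$B{\left(b \right)} = -112 + 8 b$
$\frac{1}{-37586 + B{\left(-238 \right)}} = \frac{1}{-37586 + \left(-112 + 8 \left(-238\right)\right)} = \frac{1}{-37586 - 2016} = \frac{1}{-39602} = - \frac{1}{39602}$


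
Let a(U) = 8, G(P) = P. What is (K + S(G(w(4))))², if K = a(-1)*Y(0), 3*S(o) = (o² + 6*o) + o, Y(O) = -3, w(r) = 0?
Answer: 576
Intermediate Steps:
S(o) = o²/3 + 7*o/3 (S(o) = ((o² + 6*o) + o)/3 = (o² + 7*o)/3 = o²/3 + 7*o/3)
K = -24 (K = 8*(-3) = -24)
(K + S(G(w(4))))² = (-24 + (⅓)*0*(7 + 0))² = (-24 + (⅓)*0*7)² = (-24 + 0)² = (-24)² = 576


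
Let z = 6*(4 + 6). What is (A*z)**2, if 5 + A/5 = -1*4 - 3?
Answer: 12960000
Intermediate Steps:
A = -60 (A = -25 + 5*(-1*4 - 3) = -25 + 5*(-4 - 3) = -25 + 5*(-7) = -25 - 35 = -60)
z = 60 (z = 6*10 = 60)
(A*z)**2 = (-60*60)**2 = (-3600)**2 = 12960000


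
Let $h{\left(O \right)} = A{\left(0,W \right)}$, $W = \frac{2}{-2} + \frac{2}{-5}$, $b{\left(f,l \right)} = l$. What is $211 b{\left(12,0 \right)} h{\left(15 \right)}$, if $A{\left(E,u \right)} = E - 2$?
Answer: $0$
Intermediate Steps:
$W = - \frac{7}{5}$ ($W = 2 \left(- \frac{1}{2}\right) + 2 \left(- \frac{1}{5}\right) = -1 - \frac{2}{5} = - \frac{7}{5} \approx -1.4$)
$A{\left(E,u \right)} = -2 + E$ ($A{\left(E,u \right)} = E - 2 = -2 + E$)
$h{\left(O \right)} = -2$ ($h{\left(O \right)} = -2 + 0 = -2$)
$211 b{\left(12,0 \right)} h{\left(15 \right)} = 211 \cdot 0 \left(-2\right) = 0 \left(-2\right) = 0$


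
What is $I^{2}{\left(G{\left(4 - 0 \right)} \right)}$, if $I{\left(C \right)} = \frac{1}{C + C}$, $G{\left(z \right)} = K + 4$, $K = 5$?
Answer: $\frac{1}{324} \approx 0.0030864$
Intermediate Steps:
$G{\left(z \right)} = 9$ ($G{\left(z \right)} = 5 + 4 = 9$)
$I{\left(C \right)} = \frac{1}{2 C}$
$I^{2}{\left(G{\left(4 - 0 \right)} \right)} = \left(\frac{1}{2 \cdot 9}\right)^{2} = \left(\frac{1}{2} \cdot \frac{1}{9}\right)^{2} = \left(\frac{1}{18}\right)^{2} = \frac{1}{324}$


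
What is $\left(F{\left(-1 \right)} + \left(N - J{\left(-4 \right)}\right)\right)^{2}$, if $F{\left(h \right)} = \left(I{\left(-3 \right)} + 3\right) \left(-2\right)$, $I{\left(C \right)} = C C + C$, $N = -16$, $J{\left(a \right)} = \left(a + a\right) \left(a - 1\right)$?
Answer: $5476$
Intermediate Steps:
$J{\left(a \right)} = 2 a \left(-1 + a\right)$
$I{\left(C \right)} = C + C^{2}$ ($I{\left(C \right)} = C^{2} + C = C + C^{2}$)
$F{\left(h \right)} = -18$ ($F{\left(h \right)} = \left(- 3 \left(1 - 3\right) + 3\right) \left(-2\right) = \left(\left(-3\right) \left(-2\right) + 3\right) \left(-2\right) = \left(6 + 3\right) \left(-2\right) = 9 \left(-2\right) = -18$)
$\left(F{\left(-1 \right)} + \left(N - J{\left(-4 \right)}\right)\right)^{2} = \left(-18 - \left(16 + 2 \left(-4\right) \left(-1 - 4\right)\right)\right)^{2} = \left(-18 - \left(16 + 2 \left(-4\right) \left(-5\right)\right)\right)^{2} = \left(-18 - 56\right)^{2} = \left(-74\right)^{2} = 5476$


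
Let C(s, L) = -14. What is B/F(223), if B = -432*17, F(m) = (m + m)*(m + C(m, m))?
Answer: -3672/46607 ≈ -0.078786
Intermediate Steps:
F(m) = 2*m*(-14 + m) (F(m) = (m + m)*(m - 14) = (2*m)*(-14 + m) = 2*m*(-14 + m))
B = -7344
B/F(223) = -7344*1/(446*(-14 + 223)) = -7344/(2*223*209) = -7344/93214 = -7344*1/93214 = -3672/46607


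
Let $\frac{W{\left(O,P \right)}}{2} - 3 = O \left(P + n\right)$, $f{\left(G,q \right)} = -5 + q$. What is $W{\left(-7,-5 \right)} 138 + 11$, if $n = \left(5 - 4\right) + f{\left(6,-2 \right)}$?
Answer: $22091$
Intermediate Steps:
$n = -6$ ($n = \left(5 - 4\right) - 7 = 1 - 7 = -6$)
$W{\left(O,P \right)} = 6 + 2 O \left(-6 + P\right)$ ($W{\left(O,P \right)} = 6 + 2 O \left(P - 6\right) = 6 + 2 O \left(-6 + P\right)$)
$W{\left(-7,-5 \right)} 138 + 11 = \left(6 - -84 + 2 \left(-7\right) \left(-5\right)\right) 138 + 11 = \left(6 + 84 + 70\right) 138 + 11 = 160 \cdot 138 + 11 = 22080 + 11 = 22091$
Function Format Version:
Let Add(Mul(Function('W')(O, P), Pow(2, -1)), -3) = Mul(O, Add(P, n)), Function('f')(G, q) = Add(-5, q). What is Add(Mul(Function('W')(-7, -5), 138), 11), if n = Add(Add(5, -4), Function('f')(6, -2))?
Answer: 22091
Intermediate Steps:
n = -6 (n = Add(Add(5, -4), Add(-5, -2)) = Add(1, -7) = -6)
Function('W')(O, P) = Add(6, Mul(2, O, Add(-6, P))) (Function('W')(O, P) = Add(6, Mul(2, Mul(O, Add(P, -6)))) = Add(6, Mul(2, Mul(O, Add(-6, P)))) = Add(6, Mul(2, O, Add(-6, P))))
Add(Mul(Function('W')(-7, -5), 138), 11) = Add(Mul(Add(6, Mul(-12, -7), Mul(2, -7, -5)), 138), 11) = Add(Mul(Add(6, 84, 70), 138), 11) = Add(Mul(160, 138), 11) = Add(22080, 11) = 22091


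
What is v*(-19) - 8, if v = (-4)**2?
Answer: -312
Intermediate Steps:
v = 16
v*(-19) - 8 = 16*(-19) - 8 = -304 - 8 = -312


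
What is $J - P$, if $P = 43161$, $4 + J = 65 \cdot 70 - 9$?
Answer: $-38624$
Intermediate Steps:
$J = 4537$ ($J = -4 + \left(65 \cdot 70 - 9\right) = -4 + \left(4550 - 9\right) = -4 + 4541 = 4537$)
$J - P = 4537 - 43161 = -38624$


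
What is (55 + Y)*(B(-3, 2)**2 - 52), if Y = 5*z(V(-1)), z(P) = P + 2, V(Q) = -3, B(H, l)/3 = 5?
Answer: 8650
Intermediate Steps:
B(H, l) = 15 (B(H, l) = 3*5 = 15)
z(P) = 2 + P
Y = -5 (Y = 5*(2 - 3) = 5*(-1) = -5)
(55 + Y)*(B(-3, 2)**2 - 52) = (55 - 5)*(15**2 - 52) = 50*(225 - 52) = 50*173 = 8650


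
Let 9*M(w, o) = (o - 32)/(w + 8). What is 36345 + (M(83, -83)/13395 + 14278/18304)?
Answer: 5103763988881/140422464 ≈ 36346.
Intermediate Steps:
M(w, o) = (-32 + o)/(9*(8 + w)) (M(w, o) = ((o - 32)/(w + 8))/9 = ((-32 + o)/(8 + w))/9 = (-32 + o)/(9*(8 + w)))
36345 + (M(83, -83)/13395 + 14278/18304) = 36345 + (((-32 - 83)/(9*(8 + 83)))/13395 + 14278/18304) = 36345 + (((⅑)*(-115)/91)*(1/13395) + 14278*(1/18304)) = 36345 + (((⅑)*(1/91)*(-115))*(1/13395) + 649/832) = 36345 + (-115/819*1/13395 + 649/832) = 36345 + (-23/2194101 + 649/832) = 36345 + 109534801/140422464 = 5103763988881/140422464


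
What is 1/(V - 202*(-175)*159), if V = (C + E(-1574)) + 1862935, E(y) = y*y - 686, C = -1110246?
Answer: 1/8850129 ≈ 1.1299e-7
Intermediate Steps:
E(y) = -686 + y**2 (E(y) = y**2 - 686 = -686 + y**2)
V = 3229479 (V = (-1110246 + (-686 + (-1574)**2)) + 1862935 = (-1110246 + (-686 + 2477476)) + 1862935 = (-1110246 + 2476790) + 1862935 = 1366544 + 1862935 = 3229479)
1/(V - 202*(-175)*159) = 1/(3229479 - 202*(-175)*159) = 1/(3229479 + 35350*159) = 1/(3229479 + 5620650) = 1/8850129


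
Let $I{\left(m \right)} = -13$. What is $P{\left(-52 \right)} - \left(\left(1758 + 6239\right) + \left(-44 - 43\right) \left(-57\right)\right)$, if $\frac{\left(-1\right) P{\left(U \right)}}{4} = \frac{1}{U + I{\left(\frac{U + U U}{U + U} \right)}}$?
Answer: $- \frac{842136}{65} \approx -12956.0$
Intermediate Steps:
$P{\left(U \right)} = - \frac{4}{-13 + U}$ ($P{\left(U \right)} = - \frac{4}{U - 13} = - \frac{4}{-13 + U}$)
$P{\left(-52 \right)} - \left(\left(1758 + 6239\right) + \left(-44 - 43\right) \left(-57\right)\right) = - \frac{4}{-13 - 52} - \left(\left(1758 + 6239\right) + \left(-44 - 43\right) \left(-57\right)\right) = - \frac{4}{-65} - \left(7997 - -4959\right) = \left(-4\right) \left(- \frac{1}{65}\right) - \left(7997 + 4959\right) = \frac{4}{65} - 12956 = - \frac{842136}{65}$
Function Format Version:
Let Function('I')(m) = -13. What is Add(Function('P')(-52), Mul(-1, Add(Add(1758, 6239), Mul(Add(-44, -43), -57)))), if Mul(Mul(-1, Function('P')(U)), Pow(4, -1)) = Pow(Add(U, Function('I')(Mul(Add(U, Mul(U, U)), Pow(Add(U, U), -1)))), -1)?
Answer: Rational(-842136, 65) ≈ -12956.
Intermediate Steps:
Function('P')(U) = Mul(-4, Pow(Add(-13, U), -1)) (Function('P')(U) = Mul(-4, Pow(Add(U, -13), -1)) = Mul(-4, Pow(Add(-13, U), -1)))
Add(Function('P')(-52), Mul(-1, Add(Add(1758, 6239), Mul(Add(-44, -43), -57)))) = Add(Mul(-4, Pow(Add(-13, -52), -1)), Mul(-1, Add(Add(1758, 6239), Mul(Add(-44, -43), -57)))) = Add(Mul(-4, Pow(-65, -1)), Mul(-1, Add(7997, Mul(-87, -57)))) = Add(Mul(-4, Rational(-1, 65)), Mul(-1, Add(7997, 4959))) = Add(Rational(4, 65), Mul(-1, 12956)) = Add(Rational(4, 65), -12956) = Rational(-842136, 65)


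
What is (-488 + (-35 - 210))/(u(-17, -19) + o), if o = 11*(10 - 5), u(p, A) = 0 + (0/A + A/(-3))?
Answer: -2199/184 ≈ -11.951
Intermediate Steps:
u(p, A) = -A/3 (u(p, A) = 0 + (0 + A*(-⅓)) = 0 + (0 - A/3) = 0 - A/3 = -A/3)
o = 55 (o = 11*5 = 55)
(-488 + (-35 - 210))/(u(-17, -19) + o) = (-488 + (-35 - 210))/(-⅓*(-19) + 55) = (-488 - 245)/(19/3 + 55) = -733/184/3 = -733*3/184 = -2199/184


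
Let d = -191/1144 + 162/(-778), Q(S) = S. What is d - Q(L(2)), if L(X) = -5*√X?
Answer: -166963/445016 + 5*√2 ≈ 6.6959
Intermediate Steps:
d = -166963/445016 (d = -191*1/1144 + 162*(-1/778) = -191/1144 - 81/389 = -166963/445016 ≈ -0.37518)
d - Q(L(2)) = -166963/445016 - (-5)*√2 = -166963/445016 + 5*√2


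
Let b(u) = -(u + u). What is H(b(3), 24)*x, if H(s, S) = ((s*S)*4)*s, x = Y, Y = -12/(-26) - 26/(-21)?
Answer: 534528/91 ≈ 5873.9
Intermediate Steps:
b(u) = -2*u
Y = 464/273 (Y = -12*(-1/26) - 26*(-1/21) = 6/13 + 26/21 = 464/273 ≈ 1.6996)
x = 464/273 ≈ 1.6996
H(s, S) = 4*S*s² (H(s, S) = ((S*s)*4)*s = (4*S*s)*s = 4*S*s²)
H(b(3), 24)*x = (4*24*(-2*3)²)*(464/273) = (4*24*(-6)²)*(464/273) = (4*24*36)*(464/273) = 3456*(464/273) = 534528/91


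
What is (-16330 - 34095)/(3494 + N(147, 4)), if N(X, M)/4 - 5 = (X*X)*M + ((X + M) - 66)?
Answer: -50425/349598 ≈ -0.14424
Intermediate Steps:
N(X, M) = -244 + 4*M + 4*X + 4*M*X**2 (N(X, M) = 20 + 4*((X*X)*M + ((X + M) - 66)) = 20 + 4*(X**2*M + ((M + X) - 66)) = 20 + 4*(M*X**2 + (-66 + M + X)) = 20 + 4*(-66 + M + X + M*X**2) = 20 + (-264 + 4*M + 4*X + 4*M*X**2) = -244 + 4*M + 4*X + 4*M*X**2)
(-16330 - 34095)/(3494 + N(147, 4)) = (-16330 - 34095)/(3494 + (-244 + 4*4 + 4*147 + 4*4*147**2)) = -50425/(3494 + (-244 + 16 + 588 + 4*4*21609)) = -50425/(3494 + (-244 + 16 + 588 + 345744)) = -50425/(3494 + 346104) = -50425/349598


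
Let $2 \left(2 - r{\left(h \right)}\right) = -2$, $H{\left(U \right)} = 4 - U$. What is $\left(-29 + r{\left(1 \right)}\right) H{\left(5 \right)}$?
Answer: $26$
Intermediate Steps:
$r{\left(h \right)} = 3$ ($r{\left(h \right)} = 2 - -1 = 2 + 1 = 3$)
$\left(-29 + r{\left(1 \right)}\right) H{\left(5 \right)} = \left(-29 + 3\right) \left(4 - 5\right) = - 26 \left(4 - 5\right) = \left(-26\right) \left(-1\right) = 26$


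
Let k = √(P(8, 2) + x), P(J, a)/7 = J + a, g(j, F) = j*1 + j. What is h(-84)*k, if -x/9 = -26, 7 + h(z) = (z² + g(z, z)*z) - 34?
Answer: 84508*√19 ≈ 3.6836e+5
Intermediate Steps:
g(j, F) = 2*j (g(j, F) = j + j = 2*j)
P(J, a) = 7*J + 7*a (P(J, a) = 7*(J + a) = 7*J + 7*a)
h(z) = -41 + 3*z² (h(z) = -7 + ((z² + (2*z)*z) - 34) = -7 + ((z² + 2*z²) - 34) = -7 + (3*z² - 34) = -7 + (-34 + 3*z²) = -41 + 3*z²)
x = 234 (x = -9*(-26) = 234)
k = 4*√19 (k = √((7*8 + 7*2) + 234) = √((56 + 14) + 234) = √(70 + 234) = √304 = 4*√19 ≈ 17.436)
h(-84)*k = (-41 + 3*(-84)²)*(4*√19) = (-41 + 3*7056)*(4*√19) = (-41 + 21168)*(4*√19) = 21127*(4*√19) = 84508*√19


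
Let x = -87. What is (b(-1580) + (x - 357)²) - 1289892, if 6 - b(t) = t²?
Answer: -3589150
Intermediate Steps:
b(t) = 6 - t²
(b(-1580) + (x - 357)²) - 1289892 = ((6 - 1*(-1580)²) + (-87 - 357)²) - 1289892 = ((6 - 1*2496400) + (-444)²) - 1289892 = ((6 - 2496400) + 197136) - 1289892 = (-2496394 + 197136) - 1289892 = -2299258 - 1289892 = -3589150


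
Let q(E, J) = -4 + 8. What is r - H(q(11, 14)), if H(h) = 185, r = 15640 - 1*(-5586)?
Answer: 21041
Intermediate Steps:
r = 21226 (r = 15640 + 5586 = 21226)
q(E, J) = 4
r - H(q(11, 14)) = 21226 - 1*185 = 21226 - 185 = 21041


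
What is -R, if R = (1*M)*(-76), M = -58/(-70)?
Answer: 2204/35 ≈ 62.971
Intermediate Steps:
M = 29/35 (M = -58*(-1/70) = 29/35 ≈ 0.82857)
R = -2204/35 (R = (1*(29/35))*(-76) = (29/35)*(-76) = -2204/35 ≈ -62.971)
-R = -1*(-2204/35) = 2204/35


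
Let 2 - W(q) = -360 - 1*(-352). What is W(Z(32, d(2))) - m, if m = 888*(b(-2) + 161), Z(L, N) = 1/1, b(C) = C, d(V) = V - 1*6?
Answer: -141182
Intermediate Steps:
d(V) = -6 + V (d(V) = V - 6 = -6 + V)
Z(L, N) = 1
m = 141192 (m = 888*(-2 + 161) = 888*159 = 141192)
W(q) = 10 (W(q) = 2 - (-360 - 1*(-352)) = 2 - (-360 + 352) = 2 - 1*(-8) = 2 + 8 = 10)
W(Z(32, d(2))) - m = 10 - 1*141192 = 10 - 141192 = -141182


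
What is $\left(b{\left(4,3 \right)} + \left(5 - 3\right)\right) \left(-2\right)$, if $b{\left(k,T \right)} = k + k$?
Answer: $-20$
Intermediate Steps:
$b{\left(k,T \right)} = 2 k$
$\left(b{\left(4,3 \right)} + \left(5 - 3\right)\right) \left(-2\right) = \left(2 \cdot 4 + \left(5 - 3\right)\right) \left(-2\right) = \left(8 + \left(5 - 3\right)\right) \left(-2\right) = \left(8 + 2\right) \left(-2\right) = 10 \left(-2\right) = -20$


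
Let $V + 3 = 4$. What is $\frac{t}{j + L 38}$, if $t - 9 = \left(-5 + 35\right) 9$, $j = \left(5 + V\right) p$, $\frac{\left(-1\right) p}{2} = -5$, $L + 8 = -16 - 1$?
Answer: $- \frac{279}{890} \approx -0.31348$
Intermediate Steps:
$V = 1$ ($V = -3 + 4 = 1$)
$L = -25$ ($L = -8 - 17 = -25$)
$p = 10$ ($p = \left(-2\right) \left(-5\right) = 10$)
$j = 60$ ($j = \left(5 + 1\right) 10 = 6 \cdot 10 = 60$)
$t = 279$ ($t = 9 + \left(-5 + 35\right) 9 = 9 + 30 \cdot 9 = 9 + 270 = 279$)
$\frac{t}{j + L 38} = \frac{279}{60 - 950} = \frac{279}{-890} = 279 \left(- \frac{1}{890}\right) = - \frac{279}{890}$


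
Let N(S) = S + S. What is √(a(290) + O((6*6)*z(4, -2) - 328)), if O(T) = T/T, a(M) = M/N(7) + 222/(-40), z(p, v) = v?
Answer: √79205/70 ≈ 4.0205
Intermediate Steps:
N(S) = 2*S
a(M) = -111/20 + M/14 (a(M) = M/((2*7)) + 222/(-40) = M/14 + 222*(-1/40) = M*(1/14) - 111/20 = M/14 - 111/20 = -111/20 + M/14)
O(T) = 1
√(a(290) + O((6*6)*z(4, -2) - 328)) = √((-111/20 + (1/14)*290) + 1) = √((-111/20 + 145/7) + 1) = √(2123/140 + 1) = √(2263/140) = √79205/70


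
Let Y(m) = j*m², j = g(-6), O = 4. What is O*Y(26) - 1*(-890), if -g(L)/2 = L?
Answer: 33338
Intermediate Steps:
g(L) = -2*L
j = 12 (j = -2*(-6) = 12)
Y(m) = 12*m²
O*Y(26) - 1*(-890) = 4*(12*26²) - 1*(-890) = 4*(12*676) + 890 = 4*8112 + 890 = 32448 + 890 = 33338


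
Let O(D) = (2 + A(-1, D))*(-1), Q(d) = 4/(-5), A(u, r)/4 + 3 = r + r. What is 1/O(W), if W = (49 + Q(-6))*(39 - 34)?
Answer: -1/1918 ≈ -0.00052138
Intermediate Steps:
A(u, r) = -12 + 8*r (A(u, r) = -12 + 4*(r + r) = -12 + 4*(2*r) = -12 + 8*r)
Q(d) = -4/5 (Q(d) = 4*(-1/5) = -4/5)
W = 241 (W = (49 - 4/5)*(39 - 34) = (241/5)*5 = 241)
O(D) = 10 - 8*D (O(D) = (2 + (-12 + 8*D))*(-1) = (-10 + 8*D)*(-1) = 10 - 8*D)
1/O(W) = 1/(10 - 8*241) = 1/(10 - 1928) = 1/(-1918) = -1/1918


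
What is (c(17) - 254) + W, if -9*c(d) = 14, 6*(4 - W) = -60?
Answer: -2174/9 ≈ -241.56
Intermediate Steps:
W = 14 (W = 4 - ⅙*(-60) = 4 + 10 = 14)
c(d) = -14/9 (c(d) = -⅑*14 = -14/9)
(c(17) - 254) + W = (-14/9 - 254) + 14 = -2300/9 + 14 = -2174/9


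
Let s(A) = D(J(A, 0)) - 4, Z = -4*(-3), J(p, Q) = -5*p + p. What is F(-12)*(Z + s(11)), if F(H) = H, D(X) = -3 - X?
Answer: -588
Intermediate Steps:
J(p, Q) = -4*p
Z = 12
s(A) = -7 + 4*A (s(A) = (-3 - (-4)*A) - 4 = (-3 + 4*A) - 4 = -7 + 4*A)
F(-12)*(Z + s(11)) = -12*(12 + (-7 + 4*11)) = -12*(12 + (-7 + 44)) = -12*(12 + 37) = -12*49 = -588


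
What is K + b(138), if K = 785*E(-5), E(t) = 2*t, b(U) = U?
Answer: -7712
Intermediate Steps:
K = -7850 (K = 785*(2*(-5)) = 785*(-10) = -7850)
K + b(138) = -7850 + 138 = -7712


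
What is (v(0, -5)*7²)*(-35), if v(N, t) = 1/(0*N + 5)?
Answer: -343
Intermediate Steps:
v(N, t) = ⅕ (v(N, t) = 1/(0 + 5) = 1/5 = ⅕)
(v(0, -5)*7²)*(-35) = ((⅕)*7²)*(-35) = ((⅕)*49)*(-35) = (49/5)*(-35) = -343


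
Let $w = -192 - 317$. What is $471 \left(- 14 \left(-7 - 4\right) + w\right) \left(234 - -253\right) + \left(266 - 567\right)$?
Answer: $-81429136$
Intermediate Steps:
$w = -509$ ($w = -192 - 317 = -509$)
$471 \left(- 14 \left(-7 - 4\right) + w\right) \left(234 - -253\right) + \left(266 - 567\right) = 471 \left(- 14 \left(-7 - 4\right) - 509\right) \left(234 - -253\right) + \left(266 - 567\right) = 471 \left(\left(-14\right) \left(-11\right) - 509\right) \left(234 + \left(-114 + 367\right)\right) - 301 = 471 \left(154 - 509\right) \left(234 + 253\right) - 301 = 471 \left(\left(-355\right) 487\right) - 301 = 471 \left(-172885\right) - 301 = -81428835 - 301 = -81429136$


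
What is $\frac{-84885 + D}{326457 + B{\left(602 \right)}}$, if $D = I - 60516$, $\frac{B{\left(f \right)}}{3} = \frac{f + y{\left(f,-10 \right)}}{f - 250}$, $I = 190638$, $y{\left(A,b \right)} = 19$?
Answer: $\frac{5307808}{38304909} \approx 0.13857$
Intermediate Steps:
$B{\left(f \right)} = \frac{3 \left(19 + f\right)}{-250 + f}$ ($B{\left(f \right)} = 3 \frac{f + 19}{f - 250} = 3 \frac{19 + f}{-250 + f} = \frac{3 \left(19 + f\right)}{-250 + f}$)
$D = 130122$ ($D = 190638 - 60516 = 130122$)
$\frac{-84885 + D}{326457 + B{\left(602 \right)}} = \frac{-84885 + 130122}{326457 + \frac{3 \left(19 + 602\right)}{-250 + 602}} = \frac{45237}{326457 + 3 \cdot \frac{1}{352} \cdot 621} = \frac{45237}{326457 + \frac{1863}{352}} = \frac{45237}{\frac{114914727}{352}} = 45237 \cdot \frac{352}{114914727} = \frac{5307808}{38304909}$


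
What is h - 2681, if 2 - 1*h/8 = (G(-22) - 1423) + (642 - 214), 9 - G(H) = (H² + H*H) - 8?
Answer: 12903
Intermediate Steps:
G(H) = 17 - 2*H² (G(H) = 9 - ((H² + H*H) - 8) = 9 - ((H² + H²) - 8) = 9 - (2*H² - 8) = 9 - (-8 + 2*H²) = 9 + (8 - 2*H²) = 17 - 2*H²)
h = 15584 (h = 16 - 8*(((17 - 2*(-22)²) - 1423) + (642 - 214)) = 16 - 8*(((17 - 2*484) - 1423) + 428) = 16 - 8*(((17 - 968) - 1423) + 428) = 16 - 8*((-951 - 1423) + 428) = 16 - 8*(-2374 + 428) = 16 - 8*(-1946) = 16 + 15568 = 15584)
h - 2681 = 15584 - 2681 = 12903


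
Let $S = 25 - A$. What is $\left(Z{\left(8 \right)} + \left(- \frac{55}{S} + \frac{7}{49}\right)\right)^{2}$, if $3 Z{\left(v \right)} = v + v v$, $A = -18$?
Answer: $\frac{47361924}{90601} \approx 522.75$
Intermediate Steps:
$S = 43$ ($S = 25 - -18 = 25 + 18 = 43$)
$Z{\left(v \right)} = \frac{v}{3} + \frac{v^{2}}{3}$ ($Z{\left(v \right)} = \frac{v + v v}{3} = \frac{v + v^{2}}{3} = \frac{v}{3} + \frac{v^{2}}{3}$)
$\left(Z{\left(8 \right)} + \left(- \frac{55}{S} + \frac{7}{49}\right)\right)^{2} = \left(\frac{1}{3} \cdot 8 \left(1 + 8\right) + \left(- \frac{55}{43} + \frac{7}{49}\right)\right)^{2} = \left(\frac{1}{3} \cdot 8 \cdot 9 + \left(\left(-55\right) \frac{1}{43} + 7 \cdot \frac{1}{49}\right)\right)^{2} = \left(24 + \left(- \frac{55}{43} + \frac{1}{7}\right)\right)^{2} = \left(24 - \frac{342}{301}\right)^{2} = \left(\frac{6882}{301}\right)^{2} = \frac{47361924}{90601}$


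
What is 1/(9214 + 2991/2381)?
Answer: 2381/21941525 ≈ 0.00010852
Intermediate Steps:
1/(9214 + 2991/2381) = 1/(21941525/2381) = 2381/21941525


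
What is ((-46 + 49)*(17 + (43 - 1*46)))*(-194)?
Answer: -8148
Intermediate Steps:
((-46 + 49)*(17 + (43 - 1*46)))*(-194) = (3*(17 + (43 - 46)))*(-194) = (3*(17 - 3))*(-194) = (3*14)*(-194) = 42*(-194) = -8148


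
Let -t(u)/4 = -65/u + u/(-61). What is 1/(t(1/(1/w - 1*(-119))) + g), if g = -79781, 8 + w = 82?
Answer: -19877399/970762194097 ≈ -2.0476e-5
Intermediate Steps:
w = 74 (w = -8 + 82 = 74)
t(u) = 260/u + 4*u/61 (t(u) = -4*(-65/u + u/(-61)) = -4*(-65/u + u*(-1/61)) = -4*(-65/u - u/61) = 260/u + 4*u/61)
1/(t(1/(1/w - 1*(-119))) + g) = 1/((260/(1/(1/74 - 1*(-119))) + 4/(61*(1/74 - 1*(-119)))) - 79781) = 1/((260/(1/(1/74 + 119)) + 4/(61*(1/74 + 119))) - 79781) = 1/((260/(1/(8807/74)) + 4/(61*(8807/74))) - 79781) = 1/((260/(74/8807) + (4/61)*(74/8807)) - 79781) = 1/((260*(8807/74) + 296/537227) - 79781) = 1/((1144910/37 + 296/537227) - 79781) = 1/(615076575522/19877399 - 79781) = 1/(-970762194097/19877399) = -19877399/970762194097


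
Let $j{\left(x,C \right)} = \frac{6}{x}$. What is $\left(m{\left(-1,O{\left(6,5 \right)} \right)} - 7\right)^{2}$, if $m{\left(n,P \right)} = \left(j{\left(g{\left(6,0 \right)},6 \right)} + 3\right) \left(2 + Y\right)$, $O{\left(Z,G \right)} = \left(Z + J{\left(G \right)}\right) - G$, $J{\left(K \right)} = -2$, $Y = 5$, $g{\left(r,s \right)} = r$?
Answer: $441$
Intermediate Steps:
$O{\left(Z,G \right)} = -2 + Z - G$ ($O{\left(Z,G \right)} = \left(Z - 2\right) - G = \left(-2 + Z\right) - G = -2 + Z - G$)
$m{\left(n,P \right)} = 28$ ($m{\left(n,P \right)} = \left(\frac{6}{6} + 3\right) \left(2 + 5\right) = \left(6 \cdot \frac{1}{6} + 3\right) 7 = \left(1 + 3\right) 7 = 4 \cdot 7 = 28$)
$\left(m{\left(-1,O{\left(6,5 \right)} \right)} - 7\right)^{2} = \left(28 - 7\right)^{2} = 21^{2} = 441$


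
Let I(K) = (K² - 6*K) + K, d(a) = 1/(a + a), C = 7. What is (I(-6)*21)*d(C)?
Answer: 99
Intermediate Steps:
d(a) = 1/(2*a)
I(K) = K² - 5*K
(I(-6)*21)*d(C) = (-6*(-5 - 6)*21)*((½)/7) = (-6*(-11)*21)*((½)*(⅐)) = (66*21)*(1/14) = 1386*(1/14) = 99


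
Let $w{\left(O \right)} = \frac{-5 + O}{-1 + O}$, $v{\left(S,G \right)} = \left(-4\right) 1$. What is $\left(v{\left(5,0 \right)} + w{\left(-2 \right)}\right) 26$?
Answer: $- \frac{130}{3} \approx -43.333$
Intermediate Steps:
$v{\left(S,G \right)} = -4$
$w{\left(O \right)} = \frac{-5 + O}{-1 + O}$
$\left(v{\left(5,0 \right)} + w{\left(-2 \right)}\right) 26 = \left(-4 + \frac{-5 - 2}{-1 - 2}\right) 26 = \left(-4 + \frac{1}{-3} \left(-7\right)\right) 26 = \left(-4 - - \frac{7}{3}\right) 26 = \left(-4 + \frac{7}{3}\right) 26 = \left(- \frac{5}{3}\right) 26 = - \frac{130}{3}$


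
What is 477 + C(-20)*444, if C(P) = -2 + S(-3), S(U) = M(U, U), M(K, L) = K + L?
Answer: -3075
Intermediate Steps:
S(U) = 2*U (S(U) = U + U = 2*U)
C(P) = -8 (C(P) = -2 + 2*(-3) = -2 - 6 = -8)
477 + C(-20)*444 = 477 - 8*444 = 477 - 3552 = -3075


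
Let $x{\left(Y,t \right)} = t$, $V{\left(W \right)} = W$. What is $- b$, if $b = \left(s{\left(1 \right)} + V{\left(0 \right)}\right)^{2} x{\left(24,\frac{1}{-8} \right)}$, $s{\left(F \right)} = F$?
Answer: $\frac{1}{8} \approx 0.125$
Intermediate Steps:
$b = - \frac{1}{8}$ ($b = \frac{\left(1 + 0\right)^{2}}{-8} = 1^{2} \left(- \frac{1}{8}\right) = 1 \left(- \frac{1}{8}\right) = - \frac{1}{8} \approx -0.125$)
$- b = \left(-1\right) \left(- \frac{1}{8}\right) = \frac{1}{8}$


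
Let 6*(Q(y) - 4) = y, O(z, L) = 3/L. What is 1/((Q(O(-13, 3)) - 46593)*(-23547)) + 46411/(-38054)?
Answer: -101828264112379/83492550589918 ≈ -1.2196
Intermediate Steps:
Q(y) = 4 + y/6
1/((Q(O(-13, 3)) - 46593)*(-23547)) + 46411/(-38054) = 1/((4 + (3/3)/6) - 46593*(-23547)) + 46411/(-38054) = -1/23547/((4 + (3*(⅓))/6) - 46593) + 46411*(-1/38054) = -1/23547/((4 + (⅙)*1) - 46593) - 46411/38054 = -1/23547/((4 + ⅙) - 46593) - 46411/38054 = -1/23547/(25/6 - 46593) - 46411/38054 = -1/23547/(-279533/6) - 46411/38054 = -6/279533*(-1/23547) - 46411/38054 = 2/2194054517 - 46411/38054 = -101828264112379/83492550589918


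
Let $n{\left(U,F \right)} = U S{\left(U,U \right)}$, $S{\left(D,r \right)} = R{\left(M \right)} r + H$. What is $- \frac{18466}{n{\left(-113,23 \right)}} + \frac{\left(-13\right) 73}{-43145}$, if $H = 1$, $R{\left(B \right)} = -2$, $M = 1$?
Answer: $\frac{821058369}{1106712395} \approx 0.74189$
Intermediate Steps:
$S{\left(D,r \right)} = 1 - 2 r$ ($S{\left(D,r \right)} = - 2 r + 1 = 1 - 2 r$)
$n{\left(U,F \right)} = U \left(1 - 2 U\right)$
$- \frac{18466}{n{\left(-113,23 \right)}} + \frac{\left(-13\right) 73}{-43145} = - \frac{18466}{\left(-113\right) \left(1 - -226\right)} + \frac{\left(-13\right) 73}{-43145} = - \frac{18466}{\left(-113\right) \left(1 + 226\right)} - - \frac{949}{43145} = - \frac{18466}{\left(-113\right) 227} + \frac{949}{43145} = - \frac{18466}{-25651} + \frac{949}{43145} = \left(-18466\right) \left(- \frac{1}{25651}\right) + \frac{949}{43145} = \frac{18466}{25651} + \frac{949}{43145} = \frac{821058369}{1106712395}$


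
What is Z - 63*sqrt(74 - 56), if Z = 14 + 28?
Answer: 42 - 189*sqrt(2) ≈ -225.29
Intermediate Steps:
Z = 42
Z - 63*sqrt(74 - 56) = 42 - 63*sqrt(74 - 56) = 42 - 189*sqrt(2)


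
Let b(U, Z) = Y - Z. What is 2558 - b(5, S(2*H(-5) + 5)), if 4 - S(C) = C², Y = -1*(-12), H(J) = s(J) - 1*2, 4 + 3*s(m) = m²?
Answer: 2325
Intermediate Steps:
s(m) = -4/3 + m²/3
H(J) = -10/3 + J²/3 (H(J) = (-4/3 + J²/3) - 1*2 = (-4/3 + J²/3) - 2 = -10/3 + J²/3)
Y = 12
S(C) = 4 - C²
b(U, Z) = 12 - Z
2558 - b(5, S(2*H(-5) + 5)) = 2558 - (12 - (4 - (2*(-10/3 + (⅓)*(-5)²) + 5)²)) = 2558 - (12 - (4 - (2*(-10/3 + (⅓)*25) + 5)²)) = 2558 - (12 - (4 - (2*(-10/3 + 25/3) + 5)²)) = 2558 - (12 - (4 - (2*5 + 5)²)) = 2558 - (12 - (4 - (10 + 5)²)) = 2558 - (12 - (4 - 1*15²)) = 2558 - (12 - (4 - 1*225)) = 2558 - (12 - (4 - 225)) = 2558 - (12 - 1*(-221)) = 2558 - (12 + 221) = 2558 - 1*233 = 2558 - 233 = 2325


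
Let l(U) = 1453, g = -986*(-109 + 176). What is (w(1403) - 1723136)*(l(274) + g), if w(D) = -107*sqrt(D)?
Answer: 111330093824 + 6913163*sqrt(1403) ≈ 1.1159e+11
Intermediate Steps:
g = -66062 (g = -986*67 = -66062)
(w(1403) - 1723136)*(l(274) + g) = (-107*sqrt(1403) - 1723136)*(1453 - 66062) = (-1723136 - 107*sqrt(1403))*(-64609) = 111330093824 + 6913163*sqrt(1403)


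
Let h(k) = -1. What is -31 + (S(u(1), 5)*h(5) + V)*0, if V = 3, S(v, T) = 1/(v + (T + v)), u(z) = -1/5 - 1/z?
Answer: -31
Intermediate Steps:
u(z) = -1/5 - 1/z (u(z) = -1*1/5 - 1/z = -1/5 - 1/z)
S(v, T) = 1/(T + 2*v)
-31 + (S(u(1), 5)*h(5) + V)*0 = -31 + (-1/(5 + 2*((1/5)*(-5 - 1*1)/1)) + 3)*0 = -31 + (-1/(5 + 2*((1/5)*1*(-5 - 1))) + 3)*0 = -31 + (-1/(5 + 2*((1/5)*1*(-6))) + 3)*0 = -31 + (-1/(5 + 2*(-6/5)) + 3)*0 = -31 + (-1/(5 - 12/5) + 3)*0 = -31 + (-1/(13/5) + 3)*0 = -31 + ((5/13)*(-1) + 3)*0 = -31 + (-5/13 + 3)*0 = -31 + (34/13)*0 = -31 + 0 = -31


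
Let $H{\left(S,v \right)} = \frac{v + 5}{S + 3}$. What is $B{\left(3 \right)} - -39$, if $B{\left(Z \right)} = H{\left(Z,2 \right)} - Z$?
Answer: $\frac{223}{6} \approx 37.167$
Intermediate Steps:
$H{\left(S,v \right)} = \frac{5 + v}{3 + S}$
$B{\left(Z \right)} = - Z + \frac{7}{3 + Z}$ ($B{\left(Z \right)} = \frac{5 + 2}{3 + Z} - Z = \frac{1}{3 + Z} 7 - Z = \frac{7}{3 + Z} - Z = - Z + \frac{7}{3 + Z}$)
$B{\left(3 \right)} - -39 = \frac{7 - 3 \left(3 + 3\right)}{3 + 3} - -39 = \frac{7 - 3 \cdot 6}{6} + 39 = \frac{7 - 18}{6} + 39 = \frac{1}{6} \left(-11\right) + 39 = - \frac{11}{6} + 39 = \frac{223}{6}$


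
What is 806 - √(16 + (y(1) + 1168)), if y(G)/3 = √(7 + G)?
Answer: 806 - √(1184 + 6*√2) ≈ 771.47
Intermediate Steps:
y(G) = 3*√(7 + G)
806 - √(16 + (y(1) + 1168)) = 806 - √(16 + (3*√(7 + 1) + 1168)) = 806 - √(16 + (3*√8 + 1168)) = 806 - √(16 + (3*(2*√2) + 1168)) = 806 - √(16 + (6*√2 + 1168)) = 806 - √(16 + (1168 + 6*√2)) = 806 - √(1184 + 6*√2)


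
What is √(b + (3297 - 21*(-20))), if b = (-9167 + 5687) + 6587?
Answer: 2*√1706 ≈ 82.608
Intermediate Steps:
b = 3107 (b = -3480 + 6587 = 3107)
√(b + (3297 - 21*(-20))) = √(3107 + (3297 - 21*(-20))) = √(3107 + (3297 + 420)) = √(3107 + 3717) = √6824 = 2*√1706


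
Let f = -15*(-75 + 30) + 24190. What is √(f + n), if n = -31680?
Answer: I*√6815 ≈ 82.553*I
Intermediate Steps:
f = 24865 (f = -15*(-45) + 24190 = 675 + 24190 = 24865)
√(f + n) = √(24865 - 31680) = √(-6815) = I*√6815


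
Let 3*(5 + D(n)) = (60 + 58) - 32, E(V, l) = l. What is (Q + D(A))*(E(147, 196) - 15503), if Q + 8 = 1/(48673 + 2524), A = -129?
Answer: -36832652434/153591 ≈ -2.3981e+5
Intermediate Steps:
Q = -409575/51197 (Q = -8 + 1/(48673 + 2524) = -8 + 1/51197 = -409575/51197 ≈ -8.0000)
D(n) = 71/3 (D(n) = -5 + ((60 + 58) - 32)/3 = -5 + (118 - 32)/3 = -5 + (⅓)*86 = -5 + 86/3 = 71/3)
(Q + D(A))*(E(147, 196) - 15503) = (-409575/51197 + 71/3)*(196 - 15503) = (2406262/153591)*(-15307) = -36832652434/153591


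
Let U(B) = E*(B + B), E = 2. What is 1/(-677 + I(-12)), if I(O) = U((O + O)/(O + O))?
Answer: -1/673 ≈ -0.0014859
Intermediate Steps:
U(B) = 4*B (U(B) = 2*(B + B) = 2*(2*B) = 4*B)
I(O) = 4 (I(O) = 4*((O + O)/(O + O)) = 4*((2*O)/((2*O))) = 4*((2*O)*(1/(2*O))) = 4*1 = 4)
1/(-677 + I(-12)) = 1/(-677 + 4) = 1/(-673) = -1/673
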